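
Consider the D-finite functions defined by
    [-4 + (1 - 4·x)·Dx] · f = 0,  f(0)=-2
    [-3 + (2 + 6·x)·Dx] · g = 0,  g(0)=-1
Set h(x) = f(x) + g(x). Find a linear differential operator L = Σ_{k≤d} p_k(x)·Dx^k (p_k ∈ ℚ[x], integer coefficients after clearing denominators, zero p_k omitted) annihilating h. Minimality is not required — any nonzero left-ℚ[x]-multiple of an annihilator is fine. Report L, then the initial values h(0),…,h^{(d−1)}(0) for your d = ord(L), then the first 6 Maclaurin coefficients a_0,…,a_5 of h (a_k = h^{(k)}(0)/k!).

L = (-228 - 432·x) + (137 + 696·x + 1296·x^2)·Dx + (-10 - 62·x + 192·x^2 + 864·x^3)·Dx^2  (order 2).
h: a_k = -3, -19/2, -247/8, -2075/16, -65131/128, -525989/256, …
ICs: h(0) = -3, h′(0) = -19/2.

f: a_k = -2, -8, -32, -128, -512, -2048, …
g: a_k = -1, -3/2, 9/8, -27/16, 405/128, -1701/256, …
Sum ⇒ L₀ = lclm(L_f,L_g) in ℚ(x)⟨Dx⟩.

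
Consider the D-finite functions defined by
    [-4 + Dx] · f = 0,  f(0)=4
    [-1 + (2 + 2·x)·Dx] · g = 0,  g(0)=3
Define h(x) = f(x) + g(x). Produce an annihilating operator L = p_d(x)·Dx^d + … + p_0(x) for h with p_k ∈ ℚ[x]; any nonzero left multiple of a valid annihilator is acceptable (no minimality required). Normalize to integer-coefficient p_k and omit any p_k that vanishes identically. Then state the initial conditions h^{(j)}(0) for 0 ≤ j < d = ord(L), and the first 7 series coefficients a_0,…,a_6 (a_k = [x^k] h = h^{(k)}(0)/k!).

f: a_k = 4, 16, 32, 128/3, 128/3, 512/15, 1024/45, …
g: a_k = 3, 3/2, -3/8, 3/16, -15/128, 21/256, -63/1024, …
L₀ := lclm(L_f,L_g); ord L₀ ≤ 1+1.
L = (36 + 32·x) + (-65 - 128·x - 64·x^2)·Dx + (14 + 30·x + 16·x^2)·Dx^2  (order 2).
h: a_k = 7, 35/2, 253/8, 2057/48, 16339/384, 131387/3840, 1045741/46080, …
ICs: h(0) = 7, h′(0) = 35/2.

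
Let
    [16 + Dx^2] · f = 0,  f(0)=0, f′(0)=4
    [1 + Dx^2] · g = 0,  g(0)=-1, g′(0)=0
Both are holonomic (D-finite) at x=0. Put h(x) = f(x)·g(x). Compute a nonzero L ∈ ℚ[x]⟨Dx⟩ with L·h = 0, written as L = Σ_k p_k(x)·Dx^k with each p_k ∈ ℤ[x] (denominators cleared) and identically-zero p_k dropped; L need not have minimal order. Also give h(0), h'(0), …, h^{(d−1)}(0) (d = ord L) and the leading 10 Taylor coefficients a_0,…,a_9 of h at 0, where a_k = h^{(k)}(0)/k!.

L = 225 + 34·Dx^2 + Dx^4  (order 4).
h: a_k = 0, -4, 0, 38/3, 0, -421/30, 0, 10039/1260, 0, -246601/90720, …
ICs: h(0) = 0, h′(0) = -4, h′′(0) = 0, h′′′(0) = 76.

f: a_k = 0, 4, 0, -32/3, 0, 128/15, 0, -1024/315, 0, 2048/2835, …
g: a_k = -1, 0, 1/2, 0, -1/24, 0, 1/720, 0, -1/40320, 0, …
L₀ := L_f ⊗_s L_g (sym. prod.), ord ≤ 4.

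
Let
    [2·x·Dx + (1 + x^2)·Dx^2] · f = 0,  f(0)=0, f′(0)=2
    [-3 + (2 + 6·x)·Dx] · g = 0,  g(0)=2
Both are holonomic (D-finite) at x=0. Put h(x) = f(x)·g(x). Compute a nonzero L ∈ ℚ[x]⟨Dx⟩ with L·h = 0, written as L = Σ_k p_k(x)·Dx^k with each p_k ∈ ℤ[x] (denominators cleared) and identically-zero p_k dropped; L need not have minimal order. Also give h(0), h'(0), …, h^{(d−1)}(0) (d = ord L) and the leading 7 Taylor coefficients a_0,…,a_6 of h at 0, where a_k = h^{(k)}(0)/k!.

L = (27 - 12·x - 9·x^2) + (-12 - 28·x + 36·x^2 + 36·x^3)·Dx + (4 + 24·x + 40·x^2 + 24·x^3 + 36·x^4)·Dx^2  (order 2).
h: a_k = 0, 4, 6, -35/6, 19/4, -1657/160, 8169/320, …
ICs: h(0) = 0, h′(0) = 4.

f: a_k = 0, 2, 0, -2/3, 0, 2/5, 0, …
g: a_k = 2, 3, -9/4, 27/8, -405/64, 1701/128, -15309/512, …
f·g: L₀ = L_f ⊗_s L_g, ord ≤ 2·1.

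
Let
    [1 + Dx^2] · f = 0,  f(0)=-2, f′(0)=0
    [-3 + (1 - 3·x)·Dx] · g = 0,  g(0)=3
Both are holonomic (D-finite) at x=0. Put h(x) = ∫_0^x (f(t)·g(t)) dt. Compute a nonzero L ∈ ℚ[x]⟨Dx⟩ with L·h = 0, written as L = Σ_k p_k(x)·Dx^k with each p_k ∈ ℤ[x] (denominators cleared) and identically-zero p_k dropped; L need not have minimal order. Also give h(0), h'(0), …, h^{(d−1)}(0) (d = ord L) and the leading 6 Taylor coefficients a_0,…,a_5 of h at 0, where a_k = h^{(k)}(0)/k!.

L = (-1 + 3·x)·Dx + 6·Dx^2 + (-1 + 3·x)·Dx^3  (order 3).
h: a_k = 0, -6, -9, -17, -153/4, -1837/20, …
ICs: h(0) = 0, h′(0) = -6, h′′(0) = -18.

f: a_k = -2, 0, 1, 0, -1/12, 0, …
g: a_k = 3, 9, 27, 81, 243, 729, …
f·g: L₀ = L_f ⊗_s L_g, ord ≤ 2·1.
h=∫₀ˣh₀: take L = L₀·Dx.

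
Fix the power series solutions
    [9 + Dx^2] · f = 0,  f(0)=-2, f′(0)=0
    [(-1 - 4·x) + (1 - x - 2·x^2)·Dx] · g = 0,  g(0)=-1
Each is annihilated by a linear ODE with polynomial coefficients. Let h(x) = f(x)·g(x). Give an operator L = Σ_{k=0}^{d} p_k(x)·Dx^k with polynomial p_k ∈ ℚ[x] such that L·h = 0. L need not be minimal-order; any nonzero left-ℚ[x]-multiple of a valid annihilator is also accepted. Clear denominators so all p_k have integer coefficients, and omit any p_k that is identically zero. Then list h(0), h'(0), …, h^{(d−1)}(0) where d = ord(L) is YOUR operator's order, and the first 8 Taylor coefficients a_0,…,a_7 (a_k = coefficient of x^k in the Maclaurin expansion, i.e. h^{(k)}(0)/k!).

L = (-5 + 9·x + 18·x^2) + (2 + 8·x)·Dx + (-1 + x + 2·x^2)·Dx^2  (order 2).
h: a_k = 2, 2, -3, 1, 7/4, 15/4, 209/40, 509/40, …
ICs: h(0) = 2, h′(0) = 2.

f: a_k = -2, 0, 9, 0, -27/4, 0, 81/40, 0, …
g: a_k = -1, -1, -3, -5, -11, -21, -43, -85, …
f·g: L₀ = L_f ⊗_s L_g, ord ≤ 2·1.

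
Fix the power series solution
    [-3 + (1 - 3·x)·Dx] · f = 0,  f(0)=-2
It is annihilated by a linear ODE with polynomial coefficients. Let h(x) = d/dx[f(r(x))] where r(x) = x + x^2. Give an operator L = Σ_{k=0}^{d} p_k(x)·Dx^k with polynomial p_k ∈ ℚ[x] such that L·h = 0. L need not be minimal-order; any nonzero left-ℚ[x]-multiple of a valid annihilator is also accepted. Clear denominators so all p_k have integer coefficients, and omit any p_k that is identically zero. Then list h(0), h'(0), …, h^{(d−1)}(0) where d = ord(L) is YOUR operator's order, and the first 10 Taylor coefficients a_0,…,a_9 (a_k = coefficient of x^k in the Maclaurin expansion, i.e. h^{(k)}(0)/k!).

L = (8 + 18·x + 18·x^2) + (-1 + x + 9·x^2 + 6·x^3)·Dx  (order 1).
h: a_k = -6, -48, -270, -1368, -6480, -29484, -130410, -565056, -2410074, -10152540, …
ICs: h(0) = -6.

f: a_k = -2, -6, -18, -54, -162, -486, -1458, -4374, -13122, -39366, …
Substitute x→r, Dx→(1/r')Dx; clear ⇒ L₀.
Derive L from L₀ (diff closure).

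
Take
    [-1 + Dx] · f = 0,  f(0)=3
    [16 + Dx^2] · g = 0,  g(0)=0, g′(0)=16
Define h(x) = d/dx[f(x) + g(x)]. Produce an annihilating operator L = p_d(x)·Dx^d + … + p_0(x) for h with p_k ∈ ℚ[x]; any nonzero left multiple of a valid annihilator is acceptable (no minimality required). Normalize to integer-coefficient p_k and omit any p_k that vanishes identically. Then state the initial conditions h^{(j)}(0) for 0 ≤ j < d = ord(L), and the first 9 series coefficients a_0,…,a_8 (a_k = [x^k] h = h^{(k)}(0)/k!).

f: a_k = 3, 3, 3/2, 1/2, 1/8, 1/40, 1/240, 1/1680, 1/13440, …
g: a_k = 0, 16, 0, -128/3, 0, 512/15, 0, -4096/315, 0, …
h₀=f+g: left-lcm gives L₀, ord ≤ 3.
Derive L from L₀ (diff closure).
L = 16 - 16·Dx + Dx^2 - Dx^3  (order 3).
h: a_k = 19, 3, -253/2, 1/2, 4099/24, 1/40, -65533/720, 1/1680, 149797/5760, …
ICs: h(0) = 19, h′(0) = 3, h′′(0) = -253.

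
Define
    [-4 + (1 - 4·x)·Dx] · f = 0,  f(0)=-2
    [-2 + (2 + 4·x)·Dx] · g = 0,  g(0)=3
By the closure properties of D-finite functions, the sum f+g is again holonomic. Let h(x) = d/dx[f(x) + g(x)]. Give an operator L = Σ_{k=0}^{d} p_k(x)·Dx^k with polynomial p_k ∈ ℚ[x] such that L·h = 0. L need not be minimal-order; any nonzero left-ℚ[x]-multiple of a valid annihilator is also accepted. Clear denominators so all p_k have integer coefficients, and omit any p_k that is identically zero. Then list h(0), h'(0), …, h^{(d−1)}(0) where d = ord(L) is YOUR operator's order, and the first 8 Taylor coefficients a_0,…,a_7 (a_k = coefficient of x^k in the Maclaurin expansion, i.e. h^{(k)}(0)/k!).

L = (-40 - 32·x) + (-31 - 136·x - 112·x^2)·Dx + (3 - 2·x - 32·x^2 - 32·x^3)·Dx^2  (order 2).
h: a_k = -5, -67, -759/2, -4111/2, -81815/8, -393405/8, -3669323/16, -16778503/16, …
ICs: h(0) = -5, h′(0) = -67.

f: a_k = -2, -8, -32, -128, -512, -2048, -8192, -32768, …
g: a_k = 3, 3, -3/2, 3/2, -15/8, 21/8, -63/16, 99/16, …
Weyl lclm of L_f,L_g ⇒ L₀ (ord ≤ 2).
h=h₀': d/dx-closure on L₀ ⇒ L.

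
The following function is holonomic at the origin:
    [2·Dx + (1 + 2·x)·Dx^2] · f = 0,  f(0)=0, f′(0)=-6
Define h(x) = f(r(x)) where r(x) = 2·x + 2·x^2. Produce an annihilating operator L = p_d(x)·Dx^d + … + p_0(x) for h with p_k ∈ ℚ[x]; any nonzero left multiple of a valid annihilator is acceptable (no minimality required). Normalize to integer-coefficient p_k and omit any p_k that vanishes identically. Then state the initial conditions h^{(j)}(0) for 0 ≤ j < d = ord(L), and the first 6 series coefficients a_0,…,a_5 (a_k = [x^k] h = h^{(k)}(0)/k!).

L = 2·Dx + (1 + 2·x)·Dx^2  (order 2).
h: a_k = 0, -12, 12, -16, 24, -192/5, …
ICs: h(0) = 0, h′(0) = -12.

f: a_k = 0, -6, 6, -8, 12, -96/5, …
h₀=f(r): pull back L_f along r ⇒ L₀.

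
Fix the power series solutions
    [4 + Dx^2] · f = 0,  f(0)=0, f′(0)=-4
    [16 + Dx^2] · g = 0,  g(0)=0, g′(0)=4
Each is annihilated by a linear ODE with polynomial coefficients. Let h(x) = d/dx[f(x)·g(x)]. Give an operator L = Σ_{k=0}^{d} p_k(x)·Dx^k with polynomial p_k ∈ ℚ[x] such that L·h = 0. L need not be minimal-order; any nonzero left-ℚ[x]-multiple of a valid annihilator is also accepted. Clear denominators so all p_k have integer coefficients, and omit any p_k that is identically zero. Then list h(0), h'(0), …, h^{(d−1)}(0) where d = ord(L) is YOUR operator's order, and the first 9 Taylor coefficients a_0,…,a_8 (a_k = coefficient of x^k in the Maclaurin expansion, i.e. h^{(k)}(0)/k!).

f: a_k = 0, -4, 0, 8/3, 0, -8/15, 0, 16/315, 0, …
g: a_k = 0, 4, 0, -32/3, 0, 128/15, 0, -1024/315, 0, …
L₀ := L_f ⊗_s L_g (sym. prod.), ord ≤ 4.
h₀' ⇒ L via d/dx closure of L₀.
L = 144 + 40·Dx^2 + Dx^4  (order 4).
h: a_k = 0, -32, 0, 640/3, 0, -5824/15, 0, 20992/63, 0, …
ICs: h(0) = 0, h′(0) = -32, h′′(0) = 0, h′′′(0) = 1280.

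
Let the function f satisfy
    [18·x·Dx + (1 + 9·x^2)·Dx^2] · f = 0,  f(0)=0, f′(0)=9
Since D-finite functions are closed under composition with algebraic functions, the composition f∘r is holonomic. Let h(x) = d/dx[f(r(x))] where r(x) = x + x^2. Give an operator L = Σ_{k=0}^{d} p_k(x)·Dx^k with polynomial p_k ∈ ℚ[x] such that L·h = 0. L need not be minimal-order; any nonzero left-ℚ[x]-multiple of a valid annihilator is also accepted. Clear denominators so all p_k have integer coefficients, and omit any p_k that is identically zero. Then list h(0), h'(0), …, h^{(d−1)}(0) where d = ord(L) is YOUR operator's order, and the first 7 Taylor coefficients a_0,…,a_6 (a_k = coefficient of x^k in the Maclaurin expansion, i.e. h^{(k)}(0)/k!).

L = (-2 + 18·x + 72·x^2 + 108·x^3 + 54·x^4) + (1 + 2·x + 9·x^2 + 36·x^3 + 45·x^4 + 18·x^5)·Dx  (order 1).
h: a_k = 9, 18, -81, -324, 324, 4212, 3645, …
ICs: h(0) = 9.

f: a_k = 0, 9, 0, -27, 0, 729/5, 0, …
Change of var in L_f (x↦r) gives L₀.
h=h₀': d/dx-closure on L₀ ⇒ L.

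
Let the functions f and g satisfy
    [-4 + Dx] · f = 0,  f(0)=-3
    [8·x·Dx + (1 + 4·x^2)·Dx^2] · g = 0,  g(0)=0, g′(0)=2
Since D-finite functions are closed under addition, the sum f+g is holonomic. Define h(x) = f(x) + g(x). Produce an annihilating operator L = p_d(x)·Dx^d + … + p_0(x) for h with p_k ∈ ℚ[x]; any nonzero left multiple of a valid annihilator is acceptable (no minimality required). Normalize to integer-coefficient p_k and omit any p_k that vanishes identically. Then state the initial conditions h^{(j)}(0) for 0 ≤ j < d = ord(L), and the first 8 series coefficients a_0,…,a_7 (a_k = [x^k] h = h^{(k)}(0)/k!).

L = (8 - 32·x - 96·x^2 - 128·x^3)·Dx + (-6 - 8·x^2 - 64·x^4)·Dx^2 + (1 + 2·x + 8·x^2 + 8·x^3 + 16·x^4)·Dx^3  (order 3).
h: a_k = -3, -10, -24, -104/3, -32, -96/5, -256/15, -2944/105, …
ICs: h(0) = -3, h′(0) = -10, h′′(0) = -48.

f: a_k = -3, -12, -24, -32, -32, -128/5, -256/15, -1024/105, …
g: a_k = 0, 2, 0, -8/3, 0, 32/5, 0, -128/7, …
L₀ := lclm(L_f,L_g); ord L₀ ≤ 1+2.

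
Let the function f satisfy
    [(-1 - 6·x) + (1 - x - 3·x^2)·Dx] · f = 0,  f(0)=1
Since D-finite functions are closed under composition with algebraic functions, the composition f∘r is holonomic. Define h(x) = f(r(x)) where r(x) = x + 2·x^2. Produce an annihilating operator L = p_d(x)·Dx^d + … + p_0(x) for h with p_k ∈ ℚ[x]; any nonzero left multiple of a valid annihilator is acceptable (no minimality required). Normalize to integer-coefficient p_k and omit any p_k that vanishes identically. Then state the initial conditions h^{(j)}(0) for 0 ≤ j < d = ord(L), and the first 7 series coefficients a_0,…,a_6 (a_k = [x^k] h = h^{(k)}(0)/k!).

f: a_k = 1, 1, 4, 7, 19, 40, 97, …
L₀ from L_f via x↦r, Dx↦r'^{-1}Dx.
L = (1 + 10·x + 36·x^2 + 48·x^3) + (-1 + x + 5·x^2 + 12·x^3 + 12·x^4)·Dx  (order 1).
h: a_k = 1, 1, 6, 23, 77, 276, 1009, …
ICs: h(0) = 1.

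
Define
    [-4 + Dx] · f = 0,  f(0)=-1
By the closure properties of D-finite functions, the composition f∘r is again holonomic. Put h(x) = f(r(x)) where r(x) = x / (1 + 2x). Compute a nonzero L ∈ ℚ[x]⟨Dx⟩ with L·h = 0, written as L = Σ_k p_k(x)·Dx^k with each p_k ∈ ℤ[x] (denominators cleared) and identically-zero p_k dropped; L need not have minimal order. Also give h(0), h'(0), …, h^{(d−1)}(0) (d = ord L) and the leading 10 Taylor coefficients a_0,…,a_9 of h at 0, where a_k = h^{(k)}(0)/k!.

f: a_k = -1, -4, -8, -32/3, -32/3, -128/15, -256/45, -1024/315, -512/315, -2048/2835, …
L₀ from L_f via x↦r, Dx↦r'^{-1}Dx.
L = -4 + (1 + 4·x + 4·x^2)·Dx  (order 1).
h: a_k = -1, -4, 0, 16/3, -32/3, 64/5, -256/45, -1280/63, 8192/105, -72704/405, …
ICs: h(0) = -1.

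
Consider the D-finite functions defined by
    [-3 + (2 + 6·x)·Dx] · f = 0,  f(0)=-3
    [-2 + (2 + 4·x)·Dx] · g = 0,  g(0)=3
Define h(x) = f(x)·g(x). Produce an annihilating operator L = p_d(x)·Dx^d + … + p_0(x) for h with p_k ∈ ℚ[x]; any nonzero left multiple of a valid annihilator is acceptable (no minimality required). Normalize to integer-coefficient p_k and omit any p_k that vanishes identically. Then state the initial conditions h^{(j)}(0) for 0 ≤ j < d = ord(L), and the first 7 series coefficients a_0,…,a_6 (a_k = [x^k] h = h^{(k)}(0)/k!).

f: a_k = -3, -9/2, 27/8, -81/16, 1215/128, -5103/256, 45927/1024, …
g: a_k = 3, 3, -3/2, 3/2, -15/8, 21/8, -63/16, …
Sym-product of L_f,L_g gives L₀ (≤ ord 1).
L = (-5 - 12·x) + (2 + 10·x + 12·x^2)·Dx  (order 1).
h: a_k = -9, -45/2, 9/8, -45/16, 909/128, -4635/256, 47709/1024, …
ICs: h(0) = -9.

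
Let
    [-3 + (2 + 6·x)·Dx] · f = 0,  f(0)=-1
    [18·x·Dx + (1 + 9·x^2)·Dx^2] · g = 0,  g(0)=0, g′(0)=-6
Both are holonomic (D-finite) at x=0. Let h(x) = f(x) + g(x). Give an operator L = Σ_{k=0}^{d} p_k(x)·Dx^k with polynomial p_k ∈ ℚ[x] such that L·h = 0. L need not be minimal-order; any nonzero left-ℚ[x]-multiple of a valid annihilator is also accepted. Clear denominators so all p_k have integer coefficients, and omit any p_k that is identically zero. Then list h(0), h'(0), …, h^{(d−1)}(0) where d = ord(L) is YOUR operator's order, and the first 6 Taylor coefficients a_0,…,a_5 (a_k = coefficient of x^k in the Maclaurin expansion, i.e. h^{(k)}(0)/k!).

L = (-36 - 270·x + 972·x^2 + 1458·x^3)·Dx + (-33 - 144·x + 270·x^2 + 3888·x^3 + 5103·x^4)·Dx^2 + (-2 + 18·x + 108·x^2 + 324·x^3 + 1134·x^4 + 1458·x^5)·Dx^3  (order 3).
h: a_k = -1, -15/2, 9/8, 261/16, 405/128, -132921/1280, …
ICs: h(0) = -1, h′(0) = -15/2, h′′(0) = 9/4.

f: a_k = -1, -3/2, 9/8, -27/16, 405/128, -1701/256, …
g: a_k = 0, -6, 0, 18, 0, -486/5, …
Weyl lclm of L_f,L_g ⇒ L₀ (ord ≤ 3).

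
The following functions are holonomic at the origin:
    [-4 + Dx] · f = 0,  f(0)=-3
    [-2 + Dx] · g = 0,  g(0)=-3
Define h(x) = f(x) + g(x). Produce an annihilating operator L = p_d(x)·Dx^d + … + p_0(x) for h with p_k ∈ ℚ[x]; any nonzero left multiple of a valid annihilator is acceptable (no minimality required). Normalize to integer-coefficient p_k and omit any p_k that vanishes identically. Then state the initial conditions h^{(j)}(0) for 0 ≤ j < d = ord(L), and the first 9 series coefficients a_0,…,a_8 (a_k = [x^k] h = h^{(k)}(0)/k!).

f: a_k = -3, -12, -24, -32, -32, -128/5, -256/15, -1024/105, -512/105, …
g: a_k = -3, -6, -6, -4, -2, -4/5, -4/15, -8/105, -2/105, …
Sum ⇒ L₀ = lclm(L_f,L_g) in ℚ(x)⟨Dx⟩.
L = 8 - 6·Dx + Dx^2  (order 2).
h: a_k = -6, -18, -30, -36, -34, -132/5, -52/3, -344/35, -514/105, …
ICs: h(0) = -6, h′(0) = -18.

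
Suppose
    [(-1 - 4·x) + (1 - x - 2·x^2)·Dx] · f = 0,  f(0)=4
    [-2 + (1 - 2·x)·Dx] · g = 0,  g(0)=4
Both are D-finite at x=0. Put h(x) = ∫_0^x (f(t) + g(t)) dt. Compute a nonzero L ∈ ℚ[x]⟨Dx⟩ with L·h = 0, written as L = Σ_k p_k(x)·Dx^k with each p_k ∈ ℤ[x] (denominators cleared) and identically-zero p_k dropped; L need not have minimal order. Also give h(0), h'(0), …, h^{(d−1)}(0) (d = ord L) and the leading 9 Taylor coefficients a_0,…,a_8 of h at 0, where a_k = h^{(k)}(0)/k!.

L = -4·Dx + (-2 - 8·x)·Dx^2 + (1 - x - 2·x^2)·Dx^3  (order 3).
h: a_k = 0, 8, 6, 28/3, 13, 108/5, 106/3, 428/7, 213/2, …
ICs: h(0) = 0, h′(0) = 8, h′′(0) = 12.

f: a_k = 4, 4, 12, 20, 44, 84, 172, 340, 684, …
g: a_k = 4, 8, 16, 32, 64, 128, 256, 512, 1024, …
f+g: L₀ = lclm(L_f,L_g), ord ≤ 1+1.
h=∫h₀ ⇒ L = L₀·Dx.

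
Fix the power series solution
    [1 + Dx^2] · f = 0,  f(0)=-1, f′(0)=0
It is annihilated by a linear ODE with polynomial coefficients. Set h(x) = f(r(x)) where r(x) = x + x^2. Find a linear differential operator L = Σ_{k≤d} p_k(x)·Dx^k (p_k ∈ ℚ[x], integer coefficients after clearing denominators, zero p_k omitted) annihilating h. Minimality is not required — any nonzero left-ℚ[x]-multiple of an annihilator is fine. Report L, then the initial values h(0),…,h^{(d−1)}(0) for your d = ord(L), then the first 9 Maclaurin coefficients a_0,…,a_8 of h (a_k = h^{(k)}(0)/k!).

L = (1 + 6·x + 12·x^2 + 8·x^3) - 2·Dx + (1 + 2·x)·Dx^2  (order 2).
h: a_k = -1, 0, 1/2, 1, 11/24, -1/6, -179/720, -19/120, -841/40320, …
ICs: h(0) = -1, h′(0) = 0.

f: a_k = -1, 0, 1/2, 0, -1/24, 0, 1/720, 0, -1/40320, …
Substitute x→r, Dx→(1/r')Dx; clear ⇒ L₀.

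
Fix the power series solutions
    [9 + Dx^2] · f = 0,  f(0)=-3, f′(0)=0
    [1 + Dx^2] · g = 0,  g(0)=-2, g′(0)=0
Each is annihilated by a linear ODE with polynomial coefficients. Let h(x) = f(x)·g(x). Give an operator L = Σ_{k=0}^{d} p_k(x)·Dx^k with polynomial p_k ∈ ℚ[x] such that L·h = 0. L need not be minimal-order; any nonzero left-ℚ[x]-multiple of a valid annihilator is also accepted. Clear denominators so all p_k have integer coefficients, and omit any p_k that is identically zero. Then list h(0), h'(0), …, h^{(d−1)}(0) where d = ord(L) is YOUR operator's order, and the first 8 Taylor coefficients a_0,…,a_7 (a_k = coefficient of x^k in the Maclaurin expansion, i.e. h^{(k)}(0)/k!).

f: a_k = -3, 0, 27/2, 0, -81/8, 0, 243/80, 0, …
g: a_k = -2, 0, 1, 0, -1/12, 0, 1/360, 0, …
f·g: L₀ = L_f ⊗_s L_g, ord ≤ 2·2.
L = 64 + 20·Dx^2 + Dx^4  (order 4).
h: a_k = 6, 0, -30, 0, 34, 0, -52/3, 0, …
ICs: h(0) = 6, h′(0) = 0, h′′(0) = -60, h′′′(0) = 0.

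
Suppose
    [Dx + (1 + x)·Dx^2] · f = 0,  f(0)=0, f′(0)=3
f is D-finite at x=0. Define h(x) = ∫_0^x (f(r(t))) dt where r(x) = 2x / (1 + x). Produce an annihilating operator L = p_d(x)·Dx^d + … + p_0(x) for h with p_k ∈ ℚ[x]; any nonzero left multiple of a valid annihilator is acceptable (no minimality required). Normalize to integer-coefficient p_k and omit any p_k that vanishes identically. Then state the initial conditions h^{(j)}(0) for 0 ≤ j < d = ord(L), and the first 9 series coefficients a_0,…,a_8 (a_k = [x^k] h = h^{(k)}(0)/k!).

f: a_k = 0, 3, -3/2, 1, -3/4, 3/5, -1/2, 3/7, -3/8, …
f∘r: x↦r, Dx↦Dx/r' in L_f ⇒ L₀.
∫: right-multiply L₀ by Dx.
L = (4 + 6·x)·Dx^2 + (1 + 4·x + 3·x^2)·Dx^3  (order 3).
h: a_k = 0, 0, 3, -4, 13/2, -12, 121/5, -52, 3279/28, …
ICs: h(0) = 0, h′(0) = 0, h′′(0) = 6.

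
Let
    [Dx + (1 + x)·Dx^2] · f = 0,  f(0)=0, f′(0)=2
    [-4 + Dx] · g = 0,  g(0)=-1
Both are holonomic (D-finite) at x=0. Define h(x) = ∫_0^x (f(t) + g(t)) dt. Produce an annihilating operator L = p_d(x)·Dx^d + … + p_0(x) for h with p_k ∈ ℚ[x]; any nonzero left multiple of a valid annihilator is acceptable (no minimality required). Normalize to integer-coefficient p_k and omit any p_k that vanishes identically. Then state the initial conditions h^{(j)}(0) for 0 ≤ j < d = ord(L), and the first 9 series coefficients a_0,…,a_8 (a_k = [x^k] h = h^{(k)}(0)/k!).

L = (-24 - 16·x)·Dx^2 + (-14 - 32·x - 16·x^2)·Dx^3 + (5 + 9·x + 4·x^2)·Dx^4  (order 4).
h: a_k = 0, -1, -1, -3, -5/2, -67/30, -61/45, -271/315, -467/1260, …
ICs: h(0) = 0, h′(0) = -1, h′′(0) = -2, h′′′(0) = -18.

f: a_k = 0, 2, -1, 2/3, -1/2, 2/5, -1/3, 2/7, -1/4, …
g: a_k = -1, -4, -8, -32/3, -32/3, -128/15, -256/45, -1024/315, -512/315, …
h₀=f+g: left-lcm gives L₀, ord ≤ 3.
h=∫h₀ ⇒ L = L₀·Dx.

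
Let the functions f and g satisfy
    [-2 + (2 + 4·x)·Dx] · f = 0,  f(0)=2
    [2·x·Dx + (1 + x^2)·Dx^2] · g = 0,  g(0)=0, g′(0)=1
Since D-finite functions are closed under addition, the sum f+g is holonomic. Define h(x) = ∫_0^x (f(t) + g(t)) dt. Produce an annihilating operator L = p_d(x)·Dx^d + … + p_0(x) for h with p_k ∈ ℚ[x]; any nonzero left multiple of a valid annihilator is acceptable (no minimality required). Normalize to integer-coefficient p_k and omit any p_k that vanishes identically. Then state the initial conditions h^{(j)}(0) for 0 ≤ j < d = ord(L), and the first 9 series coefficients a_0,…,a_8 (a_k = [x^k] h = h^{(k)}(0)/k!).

L = (-2 - 10·x + 6·x^2 + 6·x^3)·Dx^2 + (-5 - 8·x - 8·x^2 + 24·x^3 + 21·x^4)·Dx^3 + (-1 + 6·x^2 + 6·x^3 + 7·x^4 + 6·x^5)·Dx^4  (order 4).
h: a_k = 0, 2, 3/2, -1/3, 1/6, -1/4, 13/40, -3/8, 223/448, …
ICs: h(0) = 0, h′(0) = 2, h′′(0) = 3, h′′′(0) = -2.

f: a_k = 2, 2, -1, 1, -5/4, 7/4, -21/8, 33/8, -429/64, …
g: a_k = 0, 1, 0, -1/3, 0, 1/5, 0, -1/7, 0, …
Weyl lclm of L_f,L_g ⇒ L₀ (ord ≤ 3).
h=∫₀ˣh₀: take L = L₀·Dx.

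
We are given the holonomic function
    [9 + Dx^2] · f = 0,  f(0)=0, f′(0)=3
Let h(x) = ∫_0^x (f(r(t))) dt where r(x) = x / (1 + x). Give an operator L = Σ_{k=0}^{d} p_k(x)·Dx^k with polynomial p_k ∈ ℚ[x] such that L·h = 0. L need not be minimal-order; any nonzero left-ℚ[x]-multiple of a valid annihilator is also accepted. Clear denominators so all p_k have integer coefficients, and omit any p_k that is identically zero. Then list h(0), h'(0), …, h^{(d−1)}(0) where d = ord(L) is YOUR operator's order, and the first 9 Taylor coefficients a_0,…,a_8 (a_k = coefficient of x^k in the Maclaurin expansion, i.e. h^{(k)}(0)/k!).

L = 9·Dx + (2 + 6·x + 6·x^2 + 2·x^3)·Dx^2 + (1 + 4·x + 6·x^2 + 4·x^3 + x^4)·Dx^3  (order 3).
h: a_k = 0, 0, 3/2, -1, -3/8, 21/10, -293/80, 255/56, -19353/4480, …
ICs: h(0) = 0, h′(0) = 0, h′′(0) = 3.

f: a_k = 0, 3, 0, -9/2, 0, 81/40, 0, -243/560, 0, …
L₀ from L_f via x↦r, Dx↦r'^{-1}Dx.
h=∫₀ˣh₀: take L = L₀·Dx.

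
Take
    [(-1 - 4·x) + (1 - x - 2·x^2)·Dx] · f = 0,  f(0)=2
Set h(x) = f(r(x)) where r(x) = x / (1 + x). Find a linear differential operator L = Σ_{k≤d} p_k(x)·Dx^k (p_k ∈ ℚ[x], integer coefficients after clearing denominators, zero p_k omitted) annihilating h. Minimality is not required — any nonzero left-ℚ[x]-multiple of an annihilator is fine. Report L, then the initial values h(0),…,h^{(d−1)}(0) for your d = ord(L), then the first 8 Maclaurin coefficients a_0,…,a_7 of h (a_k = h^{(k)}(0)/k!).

f: a_k = 2, 2, 6, 10, 22, 42, 86, 170, …
Change of var in L_f (x↦r) gives L₀.
L = (1 + 5·x) + (-1 - 2·x + x^2 + 2·x^3)·Dx  (order 1).
h: a_k = 2, 2, 4, 0, 8, -8, 24, -40, …
ICs: h(0) = 2.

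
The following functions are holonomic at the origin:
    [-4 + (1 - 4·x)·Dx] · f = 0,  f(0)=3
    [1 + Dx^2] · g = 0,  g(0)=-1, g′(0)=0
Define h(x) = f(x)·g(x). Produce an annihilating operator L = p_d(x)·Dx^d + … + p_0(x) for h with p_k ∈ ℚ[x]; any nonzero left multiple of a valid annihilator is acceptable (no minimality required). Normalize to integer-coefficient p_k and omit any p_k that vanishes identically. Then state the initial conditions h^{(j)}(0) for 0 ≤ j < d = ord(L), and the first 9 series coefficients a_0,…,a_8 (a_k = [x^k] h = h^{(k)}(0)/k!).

L = (-1 + 4·x) + 8·Dx + (-1 + 4·x)·Dx^2  (order 2).
h: a_k = -3, -12, -93/2, -186, -5953/8, -5953/2, -2857439/240, -2857439/60, -512053069/2688, …
ICs: h(0) = -3, h′(0) = -12.

f: a_k = 3, 12, 48, 192, 768, 3072, 12288, 49152, 196608, …
g: a_k = -1, 0, 1/2, 0, -1/24, 0, 1/720, 0, -1/40320, …
L₀ := L_f ⊗_s L_g (sym. prod.), ord ≤ 2.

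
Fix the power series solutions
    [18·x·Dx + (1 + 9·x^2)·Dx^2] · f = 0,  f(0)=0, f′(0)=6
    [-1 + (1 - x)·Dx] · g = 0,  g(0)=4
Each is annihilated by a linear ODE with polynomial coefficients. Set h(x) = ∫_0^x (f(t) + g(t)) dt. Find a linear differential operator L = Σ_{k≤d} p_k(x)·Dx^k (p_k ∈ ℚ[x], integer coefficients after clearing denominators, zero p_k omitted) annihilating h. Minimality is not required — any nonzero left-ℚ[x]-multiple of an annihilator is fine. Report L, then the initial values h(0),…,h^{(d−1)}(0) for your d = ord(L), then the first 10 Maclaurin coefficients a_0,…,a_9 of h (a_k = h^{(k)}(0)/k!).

L = (18 - 72·x - 486·x^2)·Dx^2 + (-12 + 18·x + 180·x^2 - 486·x^3)·Dx^3 + (1 + 8·x + 72·x^3 - 81·x^4)·Dx^4  (order 4).
h: a_k = 0, 4, 5, 4/3, -7/2, 4/5, 253/15, 4/7, -2173/28, 4/9, …
ICs: h(0) = 0, h′(0) = 4, h′′(0) = 10, h′′′(0) = 8.

f: a_k = 0, 6, 0, -18, 0, 486/5, 0, -4374/7, 0, 4374, …
g: a_k = 4, 4, 4, 4, 4, 4, 4, 4, 4, 4, …
f+g: L₀ = lclm(L_f,L_g), ord ≤ 2+1.
Integrate: L := L₀·Dx.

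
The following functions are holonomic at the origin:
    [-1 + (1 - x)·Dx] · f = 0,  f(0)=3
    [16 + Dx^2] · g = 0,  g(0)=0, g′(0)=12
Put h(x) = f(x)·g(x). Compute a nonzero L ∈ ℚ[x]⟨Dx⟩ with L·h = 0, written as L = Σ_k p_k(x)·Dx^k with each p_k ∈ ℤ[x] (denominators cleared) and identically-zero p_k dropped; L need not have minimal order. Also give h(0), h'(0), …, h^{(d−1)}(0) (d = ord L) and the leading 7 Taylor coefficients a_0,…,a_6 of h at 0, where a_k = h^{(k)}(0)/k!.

f: a_k = 3, 3, 3, 3, 3, 3, 3, …
g: a_k = 0, 12, 0, -32, 0, 128/5, 0, …
f·g: L₀ = L_f ⊗_s L_g, ord ≤ 1·2.
L = (-16 + 16·x) + 2·Dx + (-1 + x)·Dx^2  (order 2).
h: a_k = 0, 36, 36, -60, -60, 84/5, 84/5, …
ICs: h(0) = 0, h′(0) = 36.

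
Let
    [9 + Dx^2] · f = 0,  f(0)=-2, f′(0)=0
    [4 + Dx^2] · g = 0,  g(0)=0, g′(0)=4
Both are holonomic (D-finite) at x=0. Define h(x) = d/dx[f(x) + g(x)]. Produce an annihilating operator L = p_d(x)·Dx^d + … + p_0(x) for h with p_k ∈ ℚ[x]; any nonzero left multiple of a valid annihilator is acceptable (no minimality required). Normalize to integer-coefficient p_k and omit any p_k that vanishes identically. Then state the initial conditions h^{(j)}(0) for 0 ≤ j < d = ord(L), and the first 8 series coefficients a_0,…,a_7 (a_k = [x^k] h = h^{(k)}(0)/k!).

L = 36 + 13·Dx^2 + Dx^4  (order 4).
h: a_k = 4, 18, -8, -27, 8/3, 243/20, -16/45, -729/280, …
ICs: h(0) = 4, h′(0) = 18, h′′(0) = -16, h′′′(0) = -162.

f: a_k = -2, 0, 9, 0, -27/4, 0, 81/40, 0, …
g: a_k = 0, 4, 0, -8/3, 0, 8/15, 0, -16/315, …
h₀=f+g: left-lcm gives L₀, ord ≤ 4.
h₀' ⇒ L via d/dx closure of L₀.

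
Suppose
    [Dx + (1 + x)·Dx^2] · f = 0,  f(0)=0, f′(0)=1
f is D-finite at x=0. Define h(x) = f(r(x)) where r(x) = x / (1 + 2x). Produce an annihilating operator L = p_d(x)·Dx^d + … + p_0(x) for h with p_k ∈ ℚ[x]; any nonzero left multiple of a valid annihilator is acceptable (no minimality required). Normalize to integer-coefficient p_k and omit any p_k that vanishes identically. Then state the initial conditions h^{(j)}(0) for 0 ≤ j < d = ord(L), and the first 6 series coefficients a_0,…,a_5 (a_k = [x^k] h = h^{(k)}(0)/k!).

L = (5 + 12·x)·Dx + (1 + 5·x + 6·x^2)·Dx^2  (order 2).
h: a_k = 0, 1, -5/2, 19/3, -65/4, 211/5, …
ICs: h(0) = 0, h′(0) = 1.

f: a_k = 0, 1, -1/2, 1/3, -1/4, 1/5, …
f∘r: x↦r, Dx↦Dx/r' in L_f ⇒ L₀.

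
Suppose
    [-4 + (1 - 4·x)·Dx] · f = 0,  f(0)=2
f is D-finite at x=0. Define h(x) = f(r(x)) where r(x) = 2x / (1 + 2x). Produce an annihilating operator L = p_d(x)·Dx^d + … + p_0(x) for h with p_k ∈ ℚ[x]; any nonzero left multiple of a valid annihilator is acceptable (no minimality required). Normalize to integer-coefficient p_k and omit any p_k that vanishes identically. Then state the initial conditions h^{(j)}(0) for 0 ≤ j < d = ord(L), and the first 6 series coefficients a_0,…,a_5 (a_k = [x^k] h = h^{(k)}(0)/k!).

f: a_k = 2, 8, 32, 128, 512, 2048, …
f∘r: x↦r, Dx↦Dx/r' in L_f ⇒ L₀.
L = 8 + (-1 + 4·x + 12·x^2)·Dx  (order 1).
h: a_k = 2, 16, 96, 576, 3456, 20736, …
ICs: h(0) = 2.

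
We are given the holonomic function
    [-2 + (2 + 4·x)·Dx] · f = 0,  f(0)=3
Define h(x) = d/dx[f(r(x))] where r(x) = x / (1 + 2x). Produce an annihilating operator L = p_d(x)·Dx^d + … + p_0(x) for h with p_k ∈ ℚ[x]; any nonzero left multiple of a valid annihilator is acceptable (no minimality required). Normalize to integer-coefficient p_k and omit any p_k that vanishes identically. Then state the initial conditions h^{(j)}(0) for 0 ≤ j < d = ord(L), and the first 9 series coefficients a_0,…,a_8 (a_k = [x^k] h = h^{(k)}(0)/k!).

f: a_k = 3, 3, -3/2, 3/2, -15/8, 21/8, -63/16, 99/16, -1287/128, …
Substitute x→r, Dx→(1/r')Dx; clear ⇒ L₀.
Differentiate: ansatz ord ≤ ord L₀ ⇒ L.
L = (-5 - 16·x) + (-1 - 6·x - 8·x^2)·Dx  (order 1).
h: a_k = 3, -15, 117/2, -423/2, 5985/8, -21177/8, 151305/16, -547383/16, 16043481/128, …
ICs: h(0) = 3.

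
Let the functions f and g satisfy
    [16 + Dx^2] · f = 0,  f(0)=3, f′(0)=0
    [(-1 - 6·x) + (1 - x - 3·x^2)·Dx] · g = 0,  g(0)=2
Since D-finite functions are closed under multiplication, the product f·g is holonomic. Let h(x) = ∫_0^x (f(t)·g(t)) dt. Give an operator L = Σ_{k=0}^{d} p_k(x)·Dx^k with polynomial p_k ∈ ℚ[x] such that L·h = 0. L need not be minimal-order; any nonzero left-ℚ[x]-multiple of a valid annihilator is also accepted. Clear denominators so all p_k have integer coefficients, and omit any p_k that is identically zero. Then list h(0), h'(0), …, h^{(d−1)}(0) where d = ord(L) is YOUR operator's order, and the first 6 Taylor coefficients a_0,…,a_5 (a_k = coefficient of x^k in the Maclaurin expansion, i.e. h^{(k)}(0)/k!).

f: a_k = 3, 0, -24, 0, 32, 0, …
g: a_k = 2, 2, 8, 14, 38, 80, …
Sym-product of L_f,L_g gives L₀ (≤ ord 2).
∫: right-multiply L₀ by Dx.
L = (-10 + 16·x + 48·x^2)·Dx + (2 + 12·x)·Dx^2 + (-1 + x + 3·x^2)·Dx^3  (order 3).
h: a_k = 0, 6, 3, -8, -3/2, -14/5, …
ICs: h(0) = 0, h′(0) = 6, h′′(0) = 6.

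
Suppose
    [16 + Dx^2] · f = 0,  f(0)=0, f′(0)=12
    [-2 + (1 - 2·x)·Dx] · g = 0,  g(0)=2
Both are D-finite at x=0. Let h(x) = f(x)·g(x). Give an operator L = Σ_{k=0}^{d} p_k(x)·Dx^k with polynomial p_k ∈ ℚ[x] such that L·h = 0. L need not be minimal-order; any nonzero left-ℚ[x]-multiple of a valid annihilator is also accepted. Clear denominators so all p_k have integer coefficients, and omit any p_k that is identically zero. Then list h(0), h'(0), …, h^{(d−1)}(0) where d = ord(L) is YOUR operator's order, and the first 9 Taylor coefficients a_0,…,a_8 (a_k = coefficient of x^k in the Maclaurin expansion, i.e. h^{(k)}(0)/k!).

L = (-16 + 32·x) + 4·Dx + (-1 + 2·x)·Dx^2  (order 2).
h: a_k = 0, 24, 48, 32, 64, 896/5, 1792/5, 73216/105, 146432/105, …
ICs: h(0) = 0, h′(0) = 24.

f: a_k = 0, 12, 0, -32, 0, 128/5, 0, -1024/105, 0, …
g: a_k = 2, 4, 8, 16, 32, 64, 128, 256, 512, …
Product ⇒ symmetric product L₀, ord ≤ 2.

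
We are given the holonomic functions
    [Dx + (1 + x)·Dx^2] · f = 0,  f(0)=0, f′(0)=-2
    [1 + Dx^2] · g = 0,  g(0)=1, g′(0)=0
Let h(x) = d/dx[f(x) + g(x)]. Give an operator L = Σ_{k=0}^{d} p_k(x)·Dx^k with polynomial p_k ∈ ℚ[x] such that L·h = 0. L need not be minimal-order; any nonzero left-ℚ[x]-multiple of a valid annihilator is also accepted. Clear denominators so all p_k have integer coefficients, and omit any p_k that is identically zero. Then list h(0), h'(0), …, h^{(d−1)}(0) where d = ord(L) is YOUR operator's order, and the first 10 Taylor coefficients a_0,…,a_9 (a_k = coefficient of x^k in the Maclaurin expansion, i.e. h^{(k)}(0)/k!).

L = (7 + 2·x + x^2) + (3 + 5·x + 3·x^2 + x^3)·Dx + (7 + 2·x + x^2)·Dx^2 + (3 + 5·x + 3·x^2 + x^3)·Dx^3  (order 3).
h: a_k = -2, 1, -2, 13/6, -2, 239/120, -2, 10081/5040, -2, 725759/362880, …
ICs: h(0) = -2, h′(0) = 1, h′′(0) = -4.

f: a_k = 0, -2, 1, -2/3, 1/2, -2/5, 1/3, -2/7, 1/4, -2/9, …
g: a_k = 1, 0, -1/2, 0, 1/24, 0, -1/720, 0, 1/40320, 0, …
Weyl lclm of L_f,L_g ⇒ L₀ (ord ≤ 4).
Differentiate: ansatz ord ≤ ord L₀ ⇒ L.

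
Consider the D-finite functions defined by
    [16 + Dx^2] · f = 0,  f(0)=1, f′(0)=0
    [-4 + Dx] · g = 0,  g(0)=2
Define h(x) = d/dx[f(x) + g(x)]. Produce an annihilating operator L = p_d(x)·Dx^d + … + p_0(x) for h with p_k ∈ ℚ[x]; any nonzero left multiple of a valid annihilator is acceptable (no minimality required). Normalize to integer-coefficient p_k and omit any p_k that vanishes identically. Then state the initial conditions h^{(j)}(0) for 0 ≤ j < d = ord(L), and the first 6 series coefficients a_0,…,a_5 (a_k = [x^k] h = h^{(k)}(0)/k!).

f: a_k = 1, 0, -8, 0, 32/3, 0, …
g: a_k = 2, 8, 16, 64/3, 64/3, 256/15, …
f+g: L₀ = lclm(L_f,L_g), ord ≤ 2+1.
Differentiate: ansatz ord ≤ ord L₀ ⇒ L.
L = 64 - 16·Dx + 4·Dx^2 - Dx^3  (order 3).
h: a_k = 8, 16, 64, 128, 256/3, 512/15, …
ICs: h(0) = 8, h′(0) = 16, h′′(0) = 128.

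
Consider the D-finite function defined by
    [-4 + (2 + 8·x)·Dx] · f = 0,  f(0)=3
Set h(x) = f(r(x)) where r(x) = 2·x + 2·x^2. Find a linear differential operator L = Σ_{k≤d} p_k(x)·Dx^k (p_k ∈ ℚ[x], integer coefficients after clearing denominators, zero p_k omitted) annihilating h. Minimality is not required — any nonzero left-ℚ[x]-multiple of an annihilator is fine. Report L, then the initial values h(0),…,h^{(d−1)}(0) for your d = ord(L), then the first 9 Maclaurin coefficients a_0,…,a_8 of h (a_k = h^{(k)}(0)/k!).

f: a_k = 3, 6, -6, 12, -30, 84, -252, 792, -2574, …
L₀ from L_f via x↦r, Dx↦r'^{-1}Dx.
L = (-4 - 8·x) + (1 + 8·x + 8·x^2)·Dx  (order 1).
h: a_k = 3, 12, -12, 48, -216, 1056, -5472, 29568, -164832, …
ICs: h(0) = 3.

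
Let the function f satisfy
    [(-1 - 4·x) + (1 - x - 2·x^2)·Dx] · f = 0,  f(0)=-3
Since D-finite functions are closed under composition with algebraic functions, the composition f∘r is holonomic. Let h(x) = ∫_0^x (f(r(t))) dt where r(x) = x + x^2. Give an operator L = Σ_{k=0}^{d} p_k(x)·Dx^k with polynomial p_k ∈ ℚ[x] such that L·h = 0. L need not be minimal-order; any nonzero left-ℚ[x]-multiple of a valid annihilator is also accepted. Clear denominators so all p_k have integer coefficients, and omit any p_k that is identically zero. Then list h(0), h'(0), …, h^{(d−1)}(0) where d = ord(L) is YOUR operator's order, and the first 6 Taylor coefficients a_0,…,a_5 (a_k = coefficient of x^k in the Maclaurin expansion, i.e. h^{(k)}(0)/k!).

L = (1 + 6·x + 12·x^2 + 8·x^3)·Dx + (-1 + x + 3·x^2 + 4·x^3 + 2·x^4)·Dx^2  (order 2).
h: a_k = 0, -3, -3/2, -4, -33/4, -87/5, …
ICs: h(0) = 0, h′(0) = -3.

f: a_k = -3, -3, -9, -15, -33, -63, …
Change of var in L_f (x↦r) gives L₀.
h=∫h₀ ⇒ L = L₀·Dx.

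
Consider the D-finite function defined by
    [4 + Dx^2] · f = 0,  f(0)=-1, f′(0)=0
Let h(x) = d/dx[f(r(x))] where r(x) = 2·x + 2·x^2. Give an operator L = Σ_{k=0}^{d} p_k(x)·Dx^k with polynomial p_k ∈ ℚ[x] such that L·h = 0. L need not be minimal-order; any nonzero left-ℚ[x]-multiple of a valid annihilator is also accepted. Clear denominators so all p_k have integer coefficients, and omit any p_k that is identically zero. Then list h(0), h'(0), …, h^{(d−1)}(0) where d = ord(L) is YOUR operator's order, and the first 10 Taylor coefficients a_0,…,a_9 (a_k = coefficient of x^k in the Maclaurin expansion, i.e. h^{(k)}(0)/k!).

L = (28 + 128·x + 384·x^2 + 512·x^3 + 256·x^4) + (-6 - 12·x)·Dx + (1 + 4·x + 4·x^2)·Dx^2  (order 2).
h: a_k = 0, 16, 48, -32/3, -640/3, -5248/15, -896/15, 184064/315, 31744/35, 1137152/2835, …
ICs: h(0) = 0, h′(0) = 16.

f: a_k = -1, 0, 2, 0, -2/3, 0, 4/45, 0, -2/315, 0, …
f∘r: x↦r, Dx↦Dx/r' in L_f ⇒ L₀.
h₀' ⇒ L via d/dx closure of L₀.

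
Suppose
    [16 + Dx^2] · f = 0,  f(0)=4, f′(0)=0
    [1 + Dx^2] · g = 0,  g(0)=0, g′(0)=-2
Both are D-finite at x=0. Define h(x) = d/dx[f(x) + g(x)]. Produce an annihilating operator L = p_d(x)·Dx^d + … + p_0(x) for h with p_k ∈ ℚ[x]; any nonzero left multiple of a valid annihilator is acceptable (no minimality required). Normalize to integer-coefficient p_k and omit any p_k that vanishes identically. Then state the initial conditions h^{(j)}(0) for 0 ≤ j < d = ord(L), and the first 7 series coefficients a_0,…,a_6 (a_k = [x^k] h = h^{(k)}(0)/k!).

L = 16 + 17·Dx^2 + Dx^4  (order 4).
h: a_k = -2, -64, 1, 512/3, -1/12, -2048/15, 1/360, …
ICs: h(0) = -2, h′(0) = -64, h′′(0) = 2, h′′′(0) = 1024.

f: a_k = 4, 0, -32, 0, 128/3, 0, -1024/45, …
g: a_k = 0, -2, 0, 1/3, 0, -1/60, 0, …
L₀ := lclm(L_f,L_g); ord L₀ ≤ 2+2.
h=h₀': d/dx-closure on L₀ ⇒ L.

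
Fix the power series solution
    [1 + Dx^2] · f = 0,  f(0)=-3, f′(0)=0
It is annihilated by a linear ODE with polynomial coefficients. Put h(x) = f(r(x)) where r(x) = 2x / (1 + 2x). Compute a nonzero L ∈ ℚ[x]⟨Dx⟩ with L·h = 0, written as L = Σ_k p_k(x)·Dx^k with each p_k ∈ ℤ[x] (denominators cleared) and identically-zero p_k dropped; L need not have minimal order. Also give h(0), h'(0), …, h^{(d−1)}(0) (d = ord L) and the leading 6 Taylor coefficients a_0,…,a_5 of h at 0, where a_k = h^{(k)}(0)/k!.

L = 4 + (4 + 24·x + 48·x^2 + 32·x^3)·Dx + (1 + 8·x + 24·x^2 + 32·x^3 + 16·x^4)·Dx^2  (order 2).
h: a_k = -3, 0, 6, -24, 70, -176, …
ICs: h(0) = -3, h′(0) = 0.

f: a_k = -3, 0, 3/2, 0, -1/8, 0, …
Change of var in L_f (x↦r) gives L₀.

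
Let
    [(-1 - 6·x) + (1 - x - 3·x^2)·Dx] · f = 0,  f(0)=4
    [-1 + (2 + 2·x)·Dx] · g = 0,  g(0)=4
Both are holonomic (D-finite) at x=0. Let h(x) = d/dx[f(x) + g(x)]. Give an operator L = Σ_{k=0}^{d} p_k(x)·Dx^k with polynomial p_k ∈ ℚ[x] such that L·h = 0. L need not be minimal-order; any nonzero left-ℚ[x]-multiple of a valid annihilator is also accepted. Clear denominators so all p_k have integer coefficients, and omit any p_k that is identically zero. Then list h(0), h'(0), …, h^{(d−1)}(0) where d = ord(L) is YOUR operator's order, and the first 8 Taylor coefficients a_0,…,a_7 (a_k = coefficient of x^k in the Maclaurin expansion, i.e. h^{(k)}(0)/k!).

f: a_k = 4, 4, 16, 28, 76, 160, 388, 868, …
g: a_k = 4, 2, -1/2, 1/4, -5/32, 7/64, -21/256, 33/512, …
Sum ⇒ L₀ = lclm(L_f,L_g) in ℚ(x)⟨Dx⟩.
Derive L from L₀ (diff closure).
L = (-108 - 690·x - 1260·x^2 - 1620·x^3 - 810·x^4) + (-165 - 1476·x - 3819·x^2 - 6408·x^3 - 6345·x^4 - 2430·x^5)·Dx + (34 + 114·x + 134·x^2 - 378·x^3 - 1422·x^4 - 1530·x^5 - 540·x^6)·Dx^2  (order 2).
h: a_k = 6, 31, 339/4, 2427/8, 51235/64, 297921/128, 3111143/512, 16645715/1024, …
ICs: h(0) = 6, h′(0) = 31.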